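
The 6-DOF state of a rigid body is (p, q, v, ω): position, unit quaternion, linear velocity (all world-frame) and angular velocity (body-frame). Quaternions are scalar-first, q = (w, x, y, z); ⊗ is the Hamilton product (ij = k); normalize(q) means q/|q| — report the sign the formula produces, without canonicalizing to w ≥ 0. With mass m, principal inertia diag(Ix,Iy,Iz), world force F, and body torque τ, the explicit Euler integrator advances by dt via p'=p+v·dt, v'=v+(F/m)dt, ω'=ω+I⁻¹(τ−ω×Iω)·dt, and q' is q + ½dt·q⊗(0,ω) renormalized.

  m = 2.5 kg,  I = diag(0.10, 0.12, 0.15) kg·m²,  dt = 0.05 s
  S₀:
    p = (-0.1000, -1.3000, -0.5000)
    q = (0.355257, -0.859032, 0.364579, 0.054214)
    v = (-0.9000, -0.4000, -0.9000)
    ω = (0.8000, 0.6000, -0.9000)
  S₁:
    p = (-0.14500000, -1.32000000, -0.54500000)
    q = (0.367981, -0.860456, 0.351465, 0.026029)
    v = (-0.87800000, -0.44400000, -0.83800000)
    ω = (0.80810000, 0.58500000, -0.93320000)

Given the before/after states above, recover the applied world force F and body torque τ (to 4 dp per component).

F = (1.1000, -2.2000, 3.1000)
τ = (0.0000, 0.0000, -0.0900)

v₁ − v₀ = (0.02200000, -0.04400000, 0.06200000)
applied force F = (1.1000, -2.2000, 3.1000)
rate change Δω = (0.00810000, -0.01500000, -0.03320000)
applied torque τ = (0.0000, 0.0000, -0.0900)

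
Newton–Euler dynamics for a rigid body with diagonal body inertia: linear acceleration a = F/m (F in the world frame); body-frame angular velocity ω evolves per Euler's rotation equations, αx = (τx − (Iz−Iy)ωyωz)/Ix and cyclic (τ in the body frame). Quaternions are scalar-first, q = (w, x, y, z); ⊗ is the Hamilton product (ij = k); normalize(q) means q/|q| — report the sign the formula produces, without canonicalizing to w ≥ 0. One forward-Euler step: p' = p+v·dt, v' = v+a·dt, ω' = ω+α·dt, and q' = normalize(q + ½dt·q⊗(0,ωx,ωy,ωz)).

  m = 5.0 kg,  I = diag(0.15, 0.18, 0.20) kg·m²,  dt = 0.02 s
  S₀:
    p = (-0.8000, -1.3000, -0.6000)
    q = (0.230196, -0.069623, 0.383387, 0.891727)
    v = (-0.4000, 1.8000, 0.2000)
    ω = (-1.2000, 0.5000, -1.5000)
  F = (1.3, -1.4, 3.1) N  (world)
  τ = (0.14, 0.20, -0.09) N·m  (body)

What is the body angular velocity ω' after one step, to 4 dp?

precession coupling ω×(Iω) = (-0.0150, -0.0900, -0.0180)
(τ − ω×Iω)/I = (1.0333, 1.6111, -0.3600)
new body rate ω' = (-1.1793, 0.5322, -1.5072)

ω' = (-1.1793, 0.5322, -1.5072)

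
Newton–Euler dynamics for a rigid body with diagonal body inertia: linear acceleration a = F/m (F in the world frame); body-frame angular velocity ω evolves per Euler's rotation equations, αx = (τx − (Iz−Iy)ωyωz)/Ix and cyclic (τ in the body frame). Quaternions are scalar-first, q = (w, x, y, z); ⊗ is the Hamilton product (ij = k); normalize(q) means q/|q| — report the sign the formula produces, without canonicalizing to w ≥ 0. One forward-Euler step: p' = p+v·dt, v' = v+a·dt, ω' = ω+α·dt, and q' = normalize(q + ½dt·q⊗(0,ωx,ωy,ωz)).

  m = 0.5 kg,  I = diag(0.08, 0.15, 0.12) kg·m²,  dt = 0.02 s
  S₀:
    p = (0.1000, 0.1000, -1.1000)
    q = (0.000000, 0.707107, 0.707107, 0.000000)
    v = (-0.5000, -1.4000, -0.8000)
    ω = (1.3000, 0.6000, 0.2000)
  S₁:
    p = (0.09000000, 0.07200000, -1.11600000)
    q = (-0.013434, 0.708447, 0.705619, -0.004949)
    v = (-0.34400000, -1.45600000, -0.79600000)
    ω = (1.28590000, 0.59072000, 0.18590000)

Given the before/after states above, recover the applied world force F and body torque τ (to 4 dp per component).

F = (3.9000, -1.4000, 0.1000)
τ = (-0.0600, -0.0800, -0.0300)

v₁ − v₀ = (0.15600000, -0.05600000, 0.00400000)
F = m·Δv/dt = (3.9000, -1.4000, 0.1000)
ω₁ − ω₀ = (-0.01410000, -0.00928000, -0.01410000)
τ = I·(Δω/dt) + ω₀×(Iω₀) = (-0.0600, -0.0800, -0.0300)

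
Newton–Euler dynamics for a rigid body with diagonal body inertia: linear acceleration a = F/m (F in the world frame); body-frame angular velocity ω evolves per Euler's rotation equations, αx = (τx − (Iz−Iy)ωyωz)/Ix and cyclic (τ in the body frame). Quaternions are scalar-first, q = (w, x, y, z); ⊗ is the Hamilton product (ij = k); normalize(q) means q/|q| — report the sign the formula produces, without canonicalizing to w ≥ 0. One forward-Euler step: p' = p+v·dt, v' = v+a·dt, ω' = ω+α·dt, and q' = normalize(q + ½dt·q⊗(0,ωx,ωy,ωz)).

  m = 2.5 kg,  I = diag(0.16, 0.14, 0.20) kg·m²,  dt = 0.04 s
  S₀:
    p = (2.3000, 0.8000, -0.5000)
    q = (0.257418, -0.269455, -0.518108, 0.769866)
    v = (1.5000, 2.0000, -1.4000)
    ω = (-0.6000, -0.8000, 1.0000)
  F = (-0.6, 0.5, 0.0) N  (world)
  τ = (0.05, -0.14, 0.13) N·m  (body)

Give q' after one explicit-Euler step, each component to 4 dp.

q' = (0.2304, -0.2705, -0.5259, 0.7728)

Hamilton product q⊗(0,ω) = (-1.3460254, -0.0566660, -0.3983990, 0.1621172)
q + ½dt·q⊗(0,ω), renormalized = (0.2304, -0.2705, -0.5259, 0.7728)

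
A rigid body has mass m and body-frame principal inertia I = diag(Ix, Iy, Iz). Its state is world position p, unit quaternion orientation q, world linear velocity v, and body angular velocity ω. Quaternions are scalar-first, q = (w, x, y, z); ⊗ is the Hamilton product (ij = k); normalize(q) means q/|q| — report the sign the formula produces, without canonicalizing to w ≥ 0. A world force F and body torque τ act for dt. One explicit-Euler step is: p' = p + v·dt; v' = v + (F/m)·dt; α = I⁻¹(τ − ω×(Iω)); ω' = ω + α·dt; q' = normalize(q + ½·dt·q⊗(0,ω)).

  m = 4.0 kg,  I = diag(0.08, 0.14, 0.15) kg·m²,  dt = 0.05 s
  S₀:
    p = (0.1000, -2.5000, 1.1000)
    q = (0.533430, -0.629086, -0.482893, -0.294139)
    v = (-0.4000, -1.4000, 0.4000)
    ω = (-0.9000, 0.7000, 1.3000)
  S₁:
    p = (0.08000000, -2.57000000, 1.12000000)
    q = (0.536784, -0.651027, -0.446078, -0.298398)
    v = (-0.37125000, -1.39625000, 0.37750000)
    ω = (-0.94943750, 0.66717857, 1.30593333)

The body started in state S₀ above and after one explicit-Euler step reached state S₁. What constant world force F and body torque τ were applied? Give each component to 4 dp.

F = (2.3000, 0.3000, -1.8000)
τ = (-0.0700, -0.0100, -0.0200)

v₁ − v₀ = (0.02875000, 0.00375000, -0.02250000)
m·(v₁−v₀)/dt = (2.3000, 0.3000, -1.8000)
rate change Δω = (-0.04943750, -0.03282143, 0.00593333)
I·α + gyro = (-0.0700, -0.0100, -0.0200)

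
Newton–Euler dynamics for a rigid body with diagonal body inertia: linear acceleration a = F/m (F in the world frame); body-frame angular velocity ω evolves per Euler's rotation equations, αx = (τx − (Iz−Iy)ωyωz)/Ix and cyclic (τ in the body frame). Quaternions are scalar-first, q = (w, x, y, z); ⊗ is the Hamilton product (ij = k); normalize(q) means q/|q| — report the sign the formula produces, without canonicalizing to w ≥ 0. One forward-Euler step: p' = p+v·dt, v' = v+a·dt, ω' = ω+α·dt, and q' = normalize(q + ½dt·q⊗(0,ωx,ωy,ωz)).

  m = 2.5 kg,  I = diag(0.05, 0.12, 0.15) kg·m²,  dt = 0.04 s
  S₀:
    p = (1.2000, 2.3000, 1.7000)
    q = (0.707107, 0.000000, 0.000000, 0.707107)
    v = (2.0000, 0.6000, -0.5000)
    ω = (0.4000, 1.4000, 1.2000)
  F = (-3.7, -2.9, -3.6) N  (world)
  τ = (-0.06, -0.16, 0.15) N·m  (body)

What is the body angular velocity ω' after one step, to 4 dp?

ω' = (0.3117, 1.3627, 1.2295)

(τ − ω×Iω)/I = (-2.2080, -0.9333, 0.7387)
new body rate ω' = (0.3117, 1.3627, 1.2295)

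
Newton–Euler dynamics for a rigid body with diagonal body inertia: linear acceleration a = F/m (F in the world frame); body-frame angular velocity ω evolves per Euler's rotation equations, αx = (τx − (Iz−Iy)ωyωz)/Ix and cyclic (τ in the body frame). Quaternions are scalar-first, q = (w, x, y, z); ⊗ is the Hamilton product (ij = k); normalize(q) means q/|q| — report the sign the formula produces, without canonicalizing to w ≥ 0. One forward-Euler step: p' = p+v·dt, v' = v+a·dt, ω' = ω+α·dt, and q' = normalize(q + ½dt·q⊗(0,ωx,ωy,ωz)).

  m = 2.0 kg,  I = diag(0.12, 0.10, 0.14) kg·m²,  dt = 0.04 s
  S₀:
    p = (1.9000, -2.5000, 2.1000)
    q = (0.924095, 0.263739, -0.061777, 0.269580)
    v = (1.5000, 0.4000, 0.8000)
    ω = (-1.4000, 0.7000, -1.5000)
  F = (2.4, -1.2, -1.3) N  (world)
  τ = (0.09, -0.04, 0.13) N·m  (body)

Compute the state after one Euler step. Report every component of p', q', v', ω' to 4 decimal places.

p' = (1.9600, -2.4840, 2.1320)
q' = (0.9395, 0.2357, -0.0484, 0.2436)
v' = (1.5480, 0.3760, 0.7740)
ω' = (-1.3560, 0.7008, -1.4685)

precession coupling ω×(Iω) = (-0.0420, -0.0420, 0.0196)
α = I⁻¹(τ − ω×Iω) = (1.1000, 0.0200, 0.7886)
ω + α·dt = (-1.3560, 0.7008, -1.4685)
2q̇ = q⊗(0,ω) = (0.8168485, -1.3897735, 0.6650630, -1.2880130)
q + ½dt·q⊗(0,ω), renormalized = (0.9395, 0.2357, -0.0484, 0.2436)
p + v·dt = (1.9600, -2.4840, 2.1320)
v + (F/m)dt = (1.5480, 0.3760, 0.7740)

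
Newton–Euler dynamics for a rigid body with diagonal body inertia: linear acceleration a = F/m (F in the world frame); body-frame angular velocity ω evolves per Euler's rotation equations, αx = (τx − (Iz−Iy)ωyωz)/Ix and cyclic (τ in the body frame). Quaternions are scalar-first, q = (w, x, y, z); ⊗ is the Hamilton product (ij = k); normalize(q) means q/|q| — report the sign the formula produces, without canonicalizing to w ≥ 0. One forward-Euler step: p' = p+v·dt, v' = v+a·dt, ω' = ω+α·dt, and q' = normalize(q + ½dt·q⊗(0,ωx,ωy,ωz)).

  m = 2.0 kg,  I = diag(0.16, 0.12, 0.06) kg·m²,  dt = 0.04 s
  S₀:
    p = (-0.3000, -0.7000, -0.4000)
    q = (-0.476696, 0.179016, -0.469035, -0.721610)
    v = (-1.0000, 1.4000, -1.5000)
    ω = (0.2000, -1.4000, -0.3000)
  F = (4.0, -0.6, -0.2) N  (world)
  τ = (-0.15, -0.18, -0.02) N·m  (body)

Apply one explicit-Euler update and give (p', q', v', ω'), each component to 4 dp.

p' = (-0.3400, -0.6440, -0.4600)
q' = (-0.4947, 0.1597, -0.4573, -0.7216)
v' = (-0.9200, 1.3880, -1.5040)
ω' = (0.1688, -1.4580, -0.3208)

angular accel α = (-0.7800, -1.4500, -0.5200)
new body rate ω' = (0.1688, -1.4580, -0.3208)
Hamilton product q⊗(0,ω) = (-0.9089352, -0.9648827, 0.5767572, -0.0138066)
q + ½dt·q⊗(0,ω), renormalized = (-0.4947, 0.1597, -0.4573, -0.7216)
a = F/m = (2.0000, -0.3000, -0.1000)
p + v·dt = (-0.3400, -0.6440, -0.4600)
new velocity v' = (-0.9200, 1.3880, -1.5040)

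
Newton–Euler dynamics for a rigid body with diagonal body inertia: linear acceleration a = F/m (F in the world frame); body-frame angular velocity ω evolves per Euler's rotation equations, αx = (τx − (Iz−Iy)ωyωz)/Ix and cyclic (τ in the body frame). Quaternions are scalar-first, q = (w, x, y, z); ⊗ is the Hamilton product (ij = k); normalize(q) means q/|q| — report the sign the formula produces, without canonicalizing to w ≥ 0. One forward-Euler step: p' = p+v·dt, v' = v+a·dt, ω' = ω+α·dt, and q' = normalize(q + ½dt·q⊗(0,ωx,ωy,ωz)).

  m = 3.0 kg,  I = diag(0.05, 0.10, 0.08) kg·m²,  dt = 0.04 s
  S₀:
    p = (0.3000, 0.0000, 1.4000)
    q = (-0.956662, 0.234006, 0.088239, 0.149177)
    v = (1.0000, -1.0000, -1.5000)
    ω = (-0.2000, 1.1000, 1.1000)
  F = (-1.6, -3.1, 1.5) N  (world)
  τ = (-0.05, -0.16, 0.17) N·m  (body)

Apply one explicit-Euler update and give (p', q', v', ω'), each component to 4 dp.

p' = (0.3400, -0.0400, 1.3400)
q' = (-0.9605, 0.2364, 0.0614, 0.1336)
v' = (0.9787, -1.0413, -1.4800)
ω' = (-0.2206, 1.0334, 1.1905)

p + v·dt = (0.3400, -0.0400, 1.3400)
new velocity v' = (0.9787, -1.0413, -1.4800)
α = I⁻¹(τ − ω×Iω) = (-0.5160, -1.6660, 2.2625)
ω + α·dt = (-0.2206, 1.0334, 1.1905)
Hamilton product q⊗(0,ω) = (-0.2143564, 0.1243006, -1.3395702, -0.7772738)
q + ½dt·q⊗(0,ω), renormalized = (-0.9605, 0.2364, 0.0614, 0.1336)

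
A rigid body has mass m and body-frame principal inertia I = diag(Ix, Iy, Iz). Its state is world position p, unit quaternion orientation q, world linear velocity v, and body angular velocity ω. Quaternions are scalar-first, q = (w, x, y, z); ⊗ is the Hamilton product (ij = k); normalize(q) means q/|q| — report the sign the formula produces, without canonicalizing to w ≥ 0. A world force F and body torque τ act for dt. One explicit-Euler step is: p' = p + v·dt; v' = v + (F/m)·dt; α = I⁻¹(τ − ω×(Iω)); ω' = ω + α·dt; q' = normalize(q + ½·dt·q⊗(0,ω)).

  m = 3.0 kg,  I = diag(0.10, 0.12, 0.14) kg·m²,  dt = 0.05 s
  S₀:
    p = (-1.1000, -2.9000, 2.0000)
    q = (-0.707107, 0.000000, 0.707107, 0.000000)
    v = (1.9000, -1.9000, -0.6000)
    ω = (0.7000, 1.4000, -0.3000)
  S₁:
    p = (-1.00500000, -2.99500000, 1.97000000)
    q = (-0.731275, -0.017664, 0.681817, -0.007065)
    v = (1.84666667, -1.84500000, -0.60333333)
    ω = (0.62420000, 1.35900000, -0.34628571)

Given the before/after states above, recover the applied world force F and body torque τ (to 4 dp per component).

Δω = ω₁−ω₀ = (-0.07580000, -0.04100000, -0.04628571)
applied torque τ = (-0.1600, -0.0900, -0.1100)
v₁ − v₀ = (-0.05333333, 0.05500000, -0.00333333)
applied force F = (-3.2000, 3.3000, -0.2000)

F = (-3.2000, 3.3000, -0.2000)
τ = (-0.1600, -0.0900, -0.1100)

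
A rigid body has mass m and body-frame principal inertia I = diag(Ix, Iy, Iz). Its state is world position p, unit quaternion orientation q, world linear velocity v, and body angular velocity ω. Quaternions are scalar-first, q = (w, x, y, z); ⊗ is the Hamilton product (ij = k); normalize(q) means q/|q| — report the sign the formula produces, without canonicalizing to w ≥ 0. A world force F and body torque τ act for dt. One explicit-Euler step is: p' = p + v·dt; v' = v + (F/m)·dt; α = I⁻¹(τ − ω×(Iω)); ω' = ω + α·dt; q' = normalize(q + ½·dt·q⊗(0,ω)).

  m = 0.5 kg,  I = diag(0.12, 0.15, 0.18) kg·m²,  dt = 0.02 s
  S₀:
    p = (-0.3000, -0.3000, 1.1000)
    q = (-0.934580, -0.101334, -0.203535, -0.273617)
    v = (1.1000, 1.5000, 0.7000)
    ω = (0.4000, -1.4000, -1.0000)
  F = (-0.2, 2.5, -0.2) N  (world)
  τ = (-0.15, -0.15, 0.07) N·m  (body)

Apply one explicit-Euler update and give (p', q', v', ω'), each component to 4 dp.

p' = (-0.2780, -0.2700, 1.1140)
q' = (-0.9396, -0.1069, -0.1925, -0.2620)
v' = (1.0920, 1.6000, 0.6920)
ω' = (0.3680, -1.4232, -0.9904)

new position p' = (-0.2780, -0.2700, 1.1140)
new velocity v' = (1.0920, 1.6000, 0.6920)
ω×(Iω) gyroscopic = (0.0420, 0.0240, -0.0168)
α = I⁻¹(τ − ω×Iω) = (-1.6000, -1.1600, 0.4822)
new body rate ω' = (0.3680, -1.4232, -0.9904)
2q̇ = q⊗(0,ω) = (-0.5180324, -0.5533608, 1.0976312, 1.1578616)
q + ½dt·q⊗(0,ω), renormalized = (-0.9396, -0.1069, -0.1925, -0.2620)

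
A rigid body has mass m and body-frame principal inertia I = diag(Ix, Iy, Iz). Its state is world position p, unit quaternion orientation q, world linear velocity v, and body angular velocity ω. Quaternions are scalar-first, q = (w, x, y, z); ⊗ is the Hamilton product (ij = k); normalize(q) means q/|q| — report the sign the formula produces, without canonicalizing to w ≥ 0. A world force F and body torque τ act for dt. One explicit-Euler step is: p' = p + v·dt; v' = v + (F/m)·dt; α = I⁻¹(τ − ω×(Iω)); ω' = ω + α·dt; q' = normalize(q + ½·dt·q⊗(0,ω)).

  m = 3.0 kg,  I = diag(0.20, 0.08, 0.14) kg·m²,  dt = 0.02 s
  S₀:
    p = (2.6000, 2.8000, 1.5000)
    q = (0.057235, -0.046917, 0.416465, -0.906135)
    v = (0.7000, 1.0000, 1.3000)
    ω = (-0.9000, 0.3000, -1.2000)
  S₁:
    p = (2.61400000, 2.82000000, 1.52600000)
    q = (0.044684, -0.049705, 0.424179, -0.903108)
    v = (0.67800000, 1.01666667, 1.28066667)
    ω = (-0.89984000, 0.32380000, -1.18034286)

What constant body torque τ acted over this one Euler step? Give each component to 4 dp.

rate change Δω = (0.00016000, 0.02380000, 0.01965714)
precession coupling = (-0.0216, 0.0648, 0.0324)
applied torque τ = (-0.0200, 0.1600, 0.1700)

τ = (-0.0200, 0.1600, 0.1700)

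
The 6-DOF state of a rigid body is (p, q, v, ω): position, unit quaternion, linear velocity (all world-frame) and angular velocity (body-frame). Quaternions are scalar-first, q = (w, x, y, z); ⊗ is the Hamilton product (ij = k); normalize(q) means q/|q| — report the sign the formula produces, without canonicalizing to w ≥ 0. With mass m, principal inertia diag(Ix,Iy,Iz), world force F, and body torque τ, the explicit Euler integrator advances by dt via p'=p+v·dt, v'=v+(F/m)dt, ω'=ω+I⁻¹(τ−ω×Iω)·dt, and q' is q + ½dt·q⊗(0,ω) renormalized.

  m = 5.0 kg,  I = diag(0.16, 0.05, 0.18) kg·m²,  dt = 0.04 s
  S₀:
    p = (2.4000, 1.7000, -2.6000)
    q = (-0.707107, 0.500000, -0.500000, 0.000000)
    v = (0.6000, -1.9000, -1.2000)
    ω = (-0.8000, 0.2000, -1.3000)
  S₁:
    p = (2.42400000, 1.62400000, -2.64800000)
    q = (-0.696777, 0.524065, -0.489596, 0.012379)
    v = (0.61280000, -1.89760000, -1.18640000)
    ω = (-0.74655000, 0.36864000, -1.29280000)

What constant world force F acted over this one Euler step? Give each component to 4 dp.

Δv = v₁−v₀ = (0.01280000, 0.00240000, 0.01360000)
F = m·Δv/dt = (1.6000, 0.3000, 1.7000)

F = (1.6000, 0.3000, 1.7000)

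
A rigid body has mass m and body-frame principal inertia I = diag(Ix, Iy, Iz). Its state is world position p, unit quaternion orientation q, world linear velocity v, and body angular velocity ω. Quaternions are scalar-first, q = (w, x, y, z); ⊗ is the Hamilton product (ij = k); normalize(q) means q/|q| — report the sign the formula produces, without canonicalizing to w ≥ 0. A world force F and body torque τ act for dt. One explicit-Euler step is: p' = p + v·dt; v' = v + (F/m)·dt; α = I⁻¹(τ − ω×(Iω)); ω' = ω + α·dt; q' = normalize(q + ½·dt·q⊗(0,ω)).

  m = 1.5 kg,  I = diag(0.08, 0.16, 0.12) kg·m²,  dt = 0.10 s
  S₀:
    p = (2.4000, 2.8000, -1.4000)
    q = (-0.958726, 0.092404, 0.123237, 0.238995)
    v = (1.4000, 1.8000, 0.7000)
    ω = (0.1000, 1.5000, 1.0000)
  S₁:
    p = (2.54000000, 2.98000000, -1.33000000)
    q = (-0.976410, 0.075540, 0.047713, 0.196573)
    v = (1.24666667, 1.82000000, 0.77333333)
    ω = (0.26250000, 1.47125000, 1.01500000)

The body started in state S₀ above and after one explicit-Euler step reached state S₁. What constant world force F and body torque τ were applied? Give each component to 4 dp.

F = (-2.3000, 0.3000, 1.1000)
τ = (0.0700, -0.0500, 0.0300)

ω₁ − ω₀ = (0.16250000, -0.02875000, 0.01500000)
gyro term ω₀×Iω₀ = (-0.0600, -0.0040, 0.0120)
I·α + gyro = (0.0700, -0.0500, 0.0300)
Δv = v₁−v₀ = (-0.15333333, 0.02000000, 0.07333333)
F = m·Δv/dt = (-2.3000, 0.3000, 1.1000)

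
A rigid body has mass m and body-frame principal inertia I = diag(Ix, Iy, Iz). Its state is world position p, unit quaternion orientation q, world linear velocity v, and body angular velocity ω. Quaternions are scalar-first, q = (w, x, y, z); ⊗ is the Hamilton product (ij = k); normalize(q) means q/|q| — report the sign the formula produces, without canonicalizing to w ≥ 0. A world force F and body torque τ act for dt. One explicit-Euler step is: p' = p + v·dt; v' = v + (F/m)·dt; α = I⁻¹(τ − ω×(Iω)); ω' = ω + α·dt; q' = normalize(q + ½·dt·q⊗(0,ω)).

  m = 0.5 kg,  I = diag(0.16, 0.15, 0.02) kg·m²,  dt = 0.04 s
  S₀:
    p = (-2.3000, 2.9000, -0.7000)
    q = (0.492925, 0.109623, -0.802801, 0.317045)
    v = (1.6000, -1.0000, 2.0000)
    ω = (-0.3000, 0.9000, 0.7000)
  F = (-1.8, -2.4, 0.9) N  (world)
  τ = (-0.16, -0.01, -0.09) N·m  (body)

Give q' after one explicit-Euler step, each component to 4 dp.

q⊗(0,ω) = (0.5334763, -0.9951787, 0.2717829, 0.2028679)
updated quaternion q' = (0.5035, 0.0897, -0.7971, 0.3210)

q' = (0.5035, 0.0897, -0.7971, 0.3210)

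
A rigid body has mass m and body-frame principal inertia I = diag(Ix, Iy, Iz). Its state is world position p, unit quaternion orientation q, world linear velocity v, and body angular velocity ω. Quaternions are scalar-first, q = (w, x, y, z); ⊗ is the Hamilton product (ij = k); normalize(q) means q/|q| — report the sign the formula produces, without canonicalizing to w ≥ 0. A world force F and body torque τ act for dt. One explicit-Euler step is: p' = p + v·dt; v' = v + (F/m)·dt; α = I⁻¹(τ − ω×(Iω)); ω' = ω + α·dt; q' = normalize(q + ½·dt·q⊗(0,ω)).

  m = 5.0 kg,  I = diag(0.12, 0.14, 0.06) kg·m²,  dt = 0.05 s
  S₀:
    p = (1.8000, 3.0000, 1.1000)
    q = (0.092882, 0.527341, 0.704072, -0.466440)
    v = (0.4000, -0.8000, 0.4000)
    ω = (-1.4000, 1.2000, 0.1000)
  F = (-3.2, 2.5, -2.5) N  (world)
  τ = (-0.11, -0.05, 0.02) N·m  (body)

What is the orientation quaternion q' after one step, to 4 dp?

q' = (0.0913, 0.5393, 0.7211, -0.4253)

Hamilton product q⊗(0,ω) = (-0.0599650, 0.5001004, 0.7117403, 1.6277982)
q' = normalize(q + ½dt·q⊗(0,ω)) = (0.0913, 0.5393, 0.7211, -0.4253)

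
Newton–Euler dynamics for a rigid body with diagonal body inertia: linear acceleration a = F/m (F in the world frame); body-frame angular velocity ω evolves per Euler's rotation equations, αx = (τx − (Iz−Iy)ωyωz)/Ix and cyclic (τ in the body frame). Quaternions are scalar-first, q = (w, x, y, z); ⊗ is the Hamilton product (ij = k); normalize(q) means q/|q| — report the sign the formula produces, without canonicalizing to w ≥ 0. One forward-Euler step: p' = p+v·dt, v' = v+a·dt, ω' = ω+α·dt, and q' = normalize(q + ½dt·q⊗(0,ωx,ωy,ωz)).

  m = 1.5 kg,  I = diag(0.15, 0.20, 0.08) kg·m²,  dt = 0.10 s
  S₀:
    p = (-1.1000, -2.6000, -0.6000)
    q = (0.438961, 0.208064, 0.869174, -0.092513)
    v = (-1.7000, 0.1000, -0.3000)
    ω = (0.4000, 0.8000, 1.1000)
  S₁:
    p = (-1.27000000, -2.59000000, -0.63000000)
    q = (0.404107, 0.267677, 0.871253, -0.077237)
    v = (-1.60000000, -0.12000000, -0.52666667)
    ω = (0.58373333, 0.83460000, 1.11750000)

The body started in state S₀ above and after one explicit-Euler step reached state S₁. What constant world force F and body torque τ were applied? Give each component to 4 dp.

rate change Δω = (0.18373333, 0.03460000, 0.01750000)
precession coupling = (-0.1056, 0.0308, 0.0160)
I·α + gyro = (0.1700, 0.1000, 0.0300)
velocity change Δv = (0.10000000, -0.22000000, -0.22666667)
applied force F = (1.5000, -3.3000, -3.4000)

F = (1.5000, -3.3000, -3.4000)
τ = (0.1700, 0.1000, 0.0300)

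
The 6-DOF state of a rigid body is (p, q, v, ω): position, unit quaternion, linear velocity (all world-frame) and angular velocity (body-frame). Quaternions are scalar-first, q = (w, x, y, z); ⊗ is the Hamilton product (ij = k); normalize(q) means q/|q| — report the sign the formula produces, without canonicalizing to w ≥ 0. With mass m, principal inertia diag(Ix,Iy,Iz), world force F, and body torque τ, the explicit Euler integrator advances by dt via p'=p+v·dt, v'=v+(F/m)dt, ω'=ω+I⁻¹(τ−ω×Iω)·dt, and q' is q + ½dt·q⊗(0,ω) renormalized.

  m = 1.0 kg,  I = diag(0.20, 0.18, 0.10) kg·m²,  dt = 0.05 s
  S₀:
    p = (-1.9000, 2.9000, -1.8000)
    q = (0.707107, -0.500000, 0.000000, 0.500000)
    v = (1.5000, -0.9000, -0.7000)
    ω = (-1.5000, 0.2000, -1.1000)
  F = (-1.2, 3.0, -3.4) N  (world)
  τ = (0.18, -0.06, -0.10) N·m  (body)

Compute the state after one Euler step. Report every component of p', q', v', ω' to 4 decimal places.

gyro term ω×Iω = (0.0176, 0.1650, 0.0060)
(τ − ω×Iω)/I = (0.8120, -1.2500, -1.0600)
ω' = ω + α·dt = (-1.4594, 0.1375, -1.1530)
Hamilton product q⊗(0,ω) = (-0.2000000, -1.1606605, -1.1585786, -0.8778177)
updated quaternion q' = (0.7013, -0.5284, -0.0289, 0.4775)
a = F/m = (-1.2000, 3.0000, -3.4000)
p + v·dt = (-1.8250, 2.8550, -1.8350)
v' = v + a·dt = (1.4400, -0.7500, -0.8700)

p' = (-1.8250, 2.8550, -1.8350)
q' = (0.7013, -0.5284, -0.0289, 0.4775)
v' = (1.4400, -0.7500, -0.8700)
ω' = (-1.4594, 0.1375, -1.1530)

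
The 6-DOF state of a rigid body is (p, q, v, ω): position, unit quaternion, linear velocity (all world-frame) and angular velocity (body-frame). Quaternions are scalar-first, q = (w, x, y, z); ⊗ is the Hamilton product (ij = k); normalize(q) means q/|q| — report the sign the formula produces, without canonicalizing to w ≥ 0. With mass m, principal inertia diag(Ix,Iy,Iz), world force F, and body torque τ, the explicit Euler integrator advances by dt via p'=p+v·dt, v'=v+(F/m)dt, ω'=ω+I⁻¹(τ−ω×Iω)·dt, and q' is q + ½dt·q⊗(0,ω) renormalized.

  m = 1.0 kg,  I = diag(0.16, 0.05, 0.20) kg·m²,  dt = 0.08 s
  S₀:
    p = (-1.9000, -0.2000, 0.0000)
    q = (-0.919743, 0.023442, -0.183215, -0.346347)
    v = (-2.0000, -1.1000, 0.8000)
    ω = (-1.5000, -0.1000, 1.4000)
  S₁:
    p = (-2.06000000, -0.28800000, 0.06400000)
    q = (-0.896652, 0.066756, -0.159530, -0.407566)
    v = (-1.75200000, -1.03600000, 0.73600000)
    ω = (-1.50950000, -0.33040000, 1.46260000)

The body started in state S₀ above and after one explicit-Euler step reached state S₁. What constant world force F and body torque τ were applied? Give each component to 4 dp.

velocity change Δv = (0.24800000, 0.06400000, -0.06400000)
m·(v₁−v₀)/dt = (3.1000, 0.8000, -0.8000)
ω₁ − ω₀ = (-0.00950000, -0.23040000, 0.06260000)
τ = I·(Δω/dt) + ω₀×(Iω₀) = (-0.0400, -0.0600, 0.1400)

F = (3.1000, 0.8000, -0.8000)
τ = (-0.0400, -0.0600, 0.1400)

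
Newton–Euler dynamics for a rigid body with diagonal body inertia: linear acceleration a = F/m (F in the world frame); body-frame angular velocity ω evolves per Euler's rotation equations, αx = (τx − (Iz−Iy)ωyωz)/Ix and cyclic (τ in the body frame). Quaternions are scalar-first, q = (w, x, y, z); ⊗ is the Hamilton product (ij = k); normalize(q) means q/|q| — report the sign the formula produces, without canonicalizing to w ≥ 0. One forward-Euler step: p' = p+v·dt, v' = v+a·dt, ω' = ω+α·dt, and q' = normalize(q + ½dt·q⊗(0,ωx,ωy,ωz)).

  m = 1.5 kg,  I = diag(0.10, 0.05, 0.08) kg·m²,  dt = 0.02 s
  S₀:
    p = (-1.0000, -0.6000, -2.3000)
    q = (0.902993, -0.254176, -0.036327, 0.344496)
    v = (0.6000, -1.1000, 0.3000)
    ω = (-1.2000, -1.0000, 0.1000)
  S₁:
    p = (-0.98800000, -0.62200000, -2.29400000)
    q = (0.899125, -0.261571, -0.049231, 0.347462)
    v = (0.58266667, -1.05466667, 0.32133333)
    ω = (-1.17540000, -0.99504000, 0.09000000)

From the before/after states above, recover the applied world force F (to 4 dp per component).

F = (-1.3000, 3.4000, 1.6000)

velocity change Δv = (-0.01733333, 0.04533333, 0.02133333)
F = m·Δv/dt = (-1.3000, 3.4000, 1.6000)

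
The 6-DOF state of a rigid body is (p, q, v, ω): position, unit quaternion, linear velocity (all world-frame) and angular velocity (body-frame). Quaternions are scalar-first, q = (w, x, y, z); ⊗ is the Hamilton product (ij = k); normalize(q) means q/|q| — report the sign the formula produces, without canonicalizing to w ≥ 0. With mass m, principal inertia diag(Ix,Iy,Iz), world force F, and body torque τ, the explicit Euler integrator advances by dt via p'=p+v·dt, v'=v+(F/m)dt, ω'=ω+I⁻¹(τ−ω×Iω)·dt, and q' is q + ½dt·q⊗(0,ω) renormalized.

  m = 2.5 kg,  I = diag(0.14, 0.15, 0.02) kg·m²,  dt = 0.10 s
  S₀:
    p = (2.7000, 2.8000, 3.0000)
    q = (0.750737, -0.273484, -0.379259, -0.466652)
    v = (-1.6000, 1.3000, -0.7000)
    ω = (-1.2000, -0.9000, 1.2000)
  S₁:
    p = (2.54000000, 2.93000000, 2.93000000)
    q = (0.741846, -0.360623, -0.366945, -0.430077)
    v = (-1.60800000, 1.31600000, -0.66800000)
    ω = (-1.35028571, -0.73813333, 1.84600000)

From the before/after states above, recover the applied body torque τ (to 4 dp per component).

τ = (-0.0700, 0.0700, 0.1400)

ω₁ − ω₀ = (-0.15028571, 0.16186667, 0.64600000)
ω₀×(Iω₀) = (0.1404, -0.1728, 0.0108)
applied torque τ = (-0.0700, 0.0700, 0.1400)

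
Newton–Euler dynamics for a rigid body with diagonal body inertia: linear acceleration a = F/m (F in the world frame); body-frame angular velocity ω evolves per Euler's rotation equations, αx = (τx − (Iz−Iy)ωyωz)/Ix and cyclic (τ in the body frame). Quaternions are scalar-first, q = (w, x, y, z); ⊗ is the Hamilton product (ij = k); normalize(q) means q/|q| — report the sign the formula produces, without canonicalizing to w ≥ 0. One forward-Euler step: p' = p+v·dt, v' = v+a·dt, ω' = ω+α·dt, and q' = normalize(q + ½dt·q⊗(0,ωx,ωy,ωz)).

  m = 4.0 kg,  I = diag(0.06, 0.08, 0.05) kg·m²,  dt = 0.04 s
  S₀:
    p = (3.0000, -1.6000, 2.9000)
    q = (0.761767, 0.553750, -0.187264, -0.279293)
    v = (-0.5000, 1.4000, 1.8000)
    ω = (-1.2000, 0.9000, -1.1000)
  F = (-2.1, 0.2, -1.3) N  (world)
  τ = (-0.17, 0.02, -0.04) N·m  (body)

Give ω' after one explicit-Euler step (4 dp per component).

(τ − ω×Iω)/I = (-3.3283, 0.0850, -0.3680)
ω' = ω + α·dt = (-1.3331, 0.9034, -1.1147)

ω' = (-1.3331, 0.9034, -1.1147)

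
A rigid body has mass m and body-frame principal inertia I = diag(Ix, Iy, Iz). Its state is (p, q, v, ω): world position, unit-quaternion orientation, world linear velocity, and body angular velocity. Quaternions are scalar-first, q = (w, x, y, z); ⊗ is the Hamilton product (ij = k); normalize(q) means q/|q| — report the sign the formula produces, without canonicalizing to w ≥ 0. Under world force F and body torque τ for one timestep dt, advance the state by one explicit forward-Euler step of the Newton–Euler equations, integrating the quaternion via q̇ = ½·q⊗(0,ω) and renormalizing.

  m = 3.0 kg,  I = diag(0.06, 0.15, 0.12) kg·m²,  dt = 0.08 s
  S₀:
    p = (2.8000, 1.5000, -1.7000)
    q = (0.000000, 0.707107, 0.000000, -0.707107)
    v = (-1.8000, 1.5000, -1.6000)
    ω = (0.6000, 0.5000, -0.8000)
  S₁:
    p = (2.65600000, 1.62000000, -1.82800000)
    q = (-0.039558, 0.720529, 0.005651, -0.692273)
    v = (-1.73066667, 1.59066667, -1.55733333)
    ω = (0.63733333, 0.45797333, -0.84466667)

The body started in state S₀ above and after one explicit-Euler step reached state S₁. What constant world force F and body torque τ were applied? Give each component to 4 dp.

F = (2.6000, 3.4000, 1.6000)
τ = (0.0400, -0.0500, -0.0400)

Δω = ω₁−ω₀ = (0.03733333, -0.04202667, -0.04466667)
gyro term ω₀×Iω₀ = (0.0120, 0.0288, 0.0270)
τ = I·(Δω/dt) + ω₀×(Iω₀) = (0.0400, -0.0500, -0.0400)
Δv = v₁−v₀ = (0.06933333, 0.09066667, 0.04266667)
applied force F = (2.6000, 3.4000, 1.6000)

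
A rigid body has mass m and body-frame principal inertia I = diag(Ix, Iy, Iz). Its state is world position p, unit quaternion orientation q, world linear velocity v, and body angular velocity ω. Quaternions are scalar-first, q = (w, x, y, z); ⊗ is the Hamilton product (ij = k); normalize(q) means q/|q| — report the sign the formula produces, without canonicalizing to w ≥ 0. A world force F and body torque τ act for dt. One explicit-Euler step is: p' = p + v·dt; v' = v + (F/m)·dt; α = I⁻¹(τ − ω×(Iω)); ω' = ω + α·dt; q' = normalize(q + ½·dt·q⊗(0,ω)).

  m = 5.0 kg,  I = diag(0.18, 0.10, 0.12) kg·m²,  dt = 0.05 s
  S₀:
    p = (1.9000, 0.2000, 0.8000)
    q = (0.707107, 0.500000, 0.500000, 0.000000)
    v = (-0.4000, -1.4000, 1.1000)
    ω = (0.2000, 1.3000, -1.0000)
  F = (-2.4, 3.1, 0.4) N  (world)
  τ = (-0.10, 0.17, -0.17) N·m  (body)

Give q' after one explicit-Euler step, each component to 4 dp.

q' = (0.6878, 0.4906, 0.5350, -0.0039)

Hamilton product q⊗(0,ω) = (-0.7500000, -0.3585786, 1.4192391, -0.1571070)
q + ½dt·q⊗(0,ω), renormalized = (0.6878, 0.4906, 0.5350, -0.0039)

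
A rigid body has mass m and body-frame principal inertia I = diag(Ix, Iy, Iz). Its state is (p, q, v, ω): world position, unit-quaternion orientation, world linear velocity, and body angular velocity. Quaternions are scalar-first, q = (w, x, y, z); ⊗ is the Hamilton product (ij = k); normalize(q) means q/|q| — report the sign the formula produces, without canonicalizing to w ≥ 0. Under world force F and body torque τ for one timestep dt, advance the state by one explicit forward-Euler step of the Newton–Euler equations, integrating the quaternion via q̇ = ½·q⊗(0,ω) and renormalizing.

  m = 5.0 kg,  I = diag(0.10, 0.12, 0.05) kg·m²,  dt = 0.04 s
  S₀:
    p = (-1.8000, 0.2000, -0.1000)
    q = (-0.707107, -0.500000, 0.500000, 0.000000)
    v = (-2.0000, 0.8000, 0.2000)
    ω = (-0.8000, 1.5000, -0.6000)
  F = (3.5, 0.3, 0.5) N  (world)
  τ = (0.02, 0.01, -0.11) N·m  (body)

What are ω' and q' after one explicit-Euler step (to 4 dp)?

ω' = (-0.8172, 1.4953, -0.6688)
q' = (-0.7296, -0.4944, 0.4725, 0.0015)

gyro term ω×Iω = (0.0630, 0.0240, -0.0240)
angular accel α = (-0.4300, -0.1167, -1.7200)
ω' = ω + α·dt = (-0.8172, 1.4953, -0.6688)
q⊗(0,ω) = (-1.1500000, 0.2656856, -1.3606605, 0.0742642)
q + ½dt·q⊗(0,ω), renormalized = (-0.7296, -0.4944, 0.4725, 0.0015)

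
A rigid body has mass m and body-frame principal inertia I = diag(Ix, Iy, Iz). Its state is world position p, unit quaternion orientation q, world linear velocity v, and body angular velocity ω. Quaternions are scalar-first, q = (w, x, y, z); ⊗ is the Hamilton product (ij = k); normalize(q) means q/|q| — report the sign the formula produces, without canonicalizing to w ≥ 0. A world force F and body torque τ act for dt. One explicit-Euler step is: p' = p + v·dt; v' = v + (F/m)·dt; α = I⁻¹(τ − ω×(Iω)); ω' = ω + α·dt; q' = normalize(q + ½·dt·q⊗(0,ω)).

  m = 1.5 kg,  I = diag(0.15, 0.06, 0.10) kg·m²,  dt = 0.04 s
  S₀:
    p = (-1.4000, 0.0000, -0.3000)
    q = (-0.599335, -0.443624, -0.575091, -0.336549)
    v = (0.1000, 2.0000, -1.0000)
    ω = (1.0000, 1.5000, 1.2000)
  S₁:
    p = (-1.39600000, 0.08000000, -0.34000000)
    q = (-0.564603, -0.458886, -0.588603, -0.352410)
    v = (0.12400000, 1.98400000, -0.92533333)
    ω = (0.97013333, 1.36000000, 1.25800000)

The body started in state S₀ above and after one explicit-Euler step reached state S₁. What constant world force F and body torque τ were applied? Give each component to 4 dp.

ω₁ − ω₀ = (-0.02986667, -0.14000000, 0.05800000)
precession coupling = (0.0720, 0.0600, -0.1350)
I·α + gyro = (-0.0400, -0.1500, 0.0100)
velocity change Δv = (0.02400000, -0.01600000, 0.07466667)
F = m·Δv/dt = (0.9000, -0.6000, 2.8000)

F = (0.9000, -0.6000, 2.8000)
τ = (-0.0400, -0.1500, 0.0100)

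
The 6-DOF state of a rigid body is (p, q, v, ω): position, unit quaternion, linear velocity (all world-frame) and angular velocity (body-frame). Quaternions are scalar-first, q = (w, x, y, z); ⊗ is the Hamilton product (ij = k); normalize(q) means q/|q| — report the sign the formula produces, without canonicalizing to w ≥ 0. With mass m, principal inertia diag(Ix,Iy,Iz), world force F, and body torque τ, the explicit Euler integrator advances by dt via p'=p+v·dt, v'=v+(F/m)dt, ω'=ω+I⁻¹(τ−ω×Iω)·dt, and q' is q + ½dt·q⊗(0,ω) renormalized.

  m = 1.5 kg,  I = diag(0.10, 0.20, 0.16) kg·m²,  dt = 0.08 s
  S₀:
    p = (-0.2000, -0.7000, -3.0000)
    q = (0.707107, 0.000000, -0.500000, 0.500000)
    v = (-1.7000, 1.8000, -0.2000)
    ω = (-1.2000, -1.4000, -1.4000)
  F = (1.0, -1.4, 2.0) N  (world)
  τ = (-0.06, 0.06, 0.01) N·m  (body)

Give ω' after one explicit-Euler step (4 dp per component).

ω' = (-1.1853, -1.3357, -1.4790)

gyro term ω×Iω = (-0.0784, -0.1008, 0.1680)
α = I⁻¹(τ − ω×Iω) = (0.1840, 0.8040, -0.9875)
ω + α·dt = (-1.1853, -1.3357, -1.4790)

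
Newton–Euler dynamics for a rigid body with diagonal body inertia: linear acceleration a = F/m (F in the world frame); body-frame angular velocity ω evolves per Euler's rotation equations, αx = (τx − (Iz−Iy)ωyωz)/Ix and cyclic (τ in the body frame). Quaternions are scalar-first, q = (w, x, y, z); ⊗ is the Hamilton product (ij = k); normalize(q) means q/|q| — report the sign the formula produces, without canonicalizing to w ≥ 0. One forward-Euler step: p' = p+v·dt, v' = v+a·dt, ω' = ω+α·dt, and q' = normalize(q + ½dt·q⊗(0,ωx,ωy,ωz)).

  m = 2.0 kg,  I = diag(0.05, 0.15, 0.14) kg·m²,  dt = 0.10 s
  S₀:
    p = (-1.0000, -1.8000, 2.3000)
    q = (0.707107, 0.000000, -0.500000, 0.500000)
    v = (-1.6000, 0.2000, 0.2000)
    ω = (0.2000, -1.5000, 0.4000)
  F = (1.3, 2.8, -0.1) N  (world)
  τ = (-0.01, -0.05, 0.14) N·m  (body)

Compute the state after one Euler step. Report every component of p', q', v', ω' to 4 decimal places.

angular accel α = (-0.3200, -0.2853, 1.2143)
new body rate ω' = (0.1680, -1.5285, 0.5214)
Hamilton product q⊗(0,ω) = (-0.9500000, 0.6914214, -0.9606605, 0.3828428)
q + ½dt·q⊗(0,ω), renormalized = (0.6576, 0.0345, -0.5464, 0.5176)
a = F/m = (0.6500, 1.4000, -0.0500)
p' = p + v·dt = (-1.1600, -1.7800, 2.3200)
new velocity v' = (-1.5350, 0.3400, 0.1950)

p' = (-1.1600, -1.7800, 2.3200)
q' = (0.6576, 0.0345, -0.5464, 0.5176)
v' = (-1.5350, 0.3400, 0.1950)
ω' = (0.1680, -1.5285, 0.5214)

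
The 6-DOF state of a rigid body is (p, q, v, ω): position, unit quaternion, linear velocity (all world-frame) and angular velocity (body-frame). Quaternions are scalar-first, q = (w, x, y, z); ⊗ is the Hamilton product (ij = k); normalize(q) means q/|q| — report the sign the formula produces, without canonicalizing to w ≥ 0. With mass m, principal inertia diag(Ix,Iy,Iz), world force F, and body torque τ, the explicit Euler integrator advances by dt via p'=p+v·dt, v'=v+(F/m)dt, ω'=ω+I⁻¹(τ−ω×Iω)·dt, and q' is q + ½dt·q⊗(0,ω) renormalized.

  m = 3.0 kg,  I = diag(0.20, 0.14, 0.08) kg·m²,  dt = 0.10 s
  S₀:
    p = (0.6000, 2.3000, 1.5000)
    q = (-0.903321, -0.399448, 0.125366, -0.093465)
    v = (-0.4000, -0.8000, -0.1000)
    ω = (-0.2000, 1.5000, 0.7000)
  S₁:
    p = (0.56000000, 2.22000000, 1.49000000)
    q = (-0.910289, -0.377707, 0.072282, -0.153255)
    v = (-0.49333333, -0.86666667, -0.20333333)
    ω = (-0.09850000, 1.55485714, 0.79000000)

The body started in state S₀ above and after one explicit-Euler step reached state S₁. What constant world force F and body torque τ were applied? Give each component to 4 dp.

F = (-2.8000, -2.0000, -3.1000)
τ = (0.1400, 0.0600, 0.0900)

ω₁ − ω₀ = (0.10150000, 0.05485714, 0.09000000)
ω₀×(Iω₀) = (-0.0630, -0.0168, 0.0180)
applied torque τ = (0.1400, 0.0600, 0.0900)
v₁ − v₀ = (-0.09333333, -0.06666667, -0.10333333)
m·(v₁−v₀)/dt = (-2.8000, -2.0000, -3.1000)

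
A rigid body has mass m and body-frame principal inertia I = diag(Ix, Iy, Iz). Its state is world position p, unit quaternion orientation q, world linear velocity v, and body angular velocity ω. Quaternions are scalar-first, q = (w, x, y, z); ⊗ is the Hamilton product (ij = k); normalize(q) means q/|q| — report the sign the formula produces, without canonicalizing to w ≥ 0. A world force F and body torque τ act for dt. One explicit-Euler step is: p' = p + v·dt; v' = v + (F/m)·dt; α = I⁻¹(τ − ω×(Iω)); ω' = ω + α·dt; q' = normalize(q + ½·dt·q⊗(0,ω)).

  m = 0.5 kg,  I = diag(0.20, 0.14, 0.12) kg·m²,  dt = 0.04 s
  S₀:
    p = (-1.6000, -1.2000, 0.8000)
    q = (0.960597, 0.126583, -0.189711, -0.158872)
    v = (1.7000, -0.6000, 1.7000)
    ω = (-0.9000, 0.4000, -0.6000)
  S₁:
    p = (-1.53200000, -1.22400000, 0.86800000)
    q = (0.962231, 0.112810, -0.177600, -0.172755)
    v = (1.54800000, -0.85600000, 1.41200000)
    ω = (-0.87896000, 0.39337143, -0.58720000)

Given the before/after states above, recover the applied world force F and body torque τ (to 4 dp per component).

v₁ − v₀ = (-0.15200000, -0.25600000, -0.28800000)
applied force F = (-1.9000, -3.2000, -3.6000)
Δω = ω₁−ω₀ = (0.02104000, -0.00662857, 0.01280000)
gyro term ω₀×Iω₀ = (0.0048, 0.0432, 0.0216)
applied torque τ = (0.1100, 0.0200, 0.0600)

F = (-1.9000, -3.2000, -3.6000)
τ = (0.1100, 0.0200, 0.0600)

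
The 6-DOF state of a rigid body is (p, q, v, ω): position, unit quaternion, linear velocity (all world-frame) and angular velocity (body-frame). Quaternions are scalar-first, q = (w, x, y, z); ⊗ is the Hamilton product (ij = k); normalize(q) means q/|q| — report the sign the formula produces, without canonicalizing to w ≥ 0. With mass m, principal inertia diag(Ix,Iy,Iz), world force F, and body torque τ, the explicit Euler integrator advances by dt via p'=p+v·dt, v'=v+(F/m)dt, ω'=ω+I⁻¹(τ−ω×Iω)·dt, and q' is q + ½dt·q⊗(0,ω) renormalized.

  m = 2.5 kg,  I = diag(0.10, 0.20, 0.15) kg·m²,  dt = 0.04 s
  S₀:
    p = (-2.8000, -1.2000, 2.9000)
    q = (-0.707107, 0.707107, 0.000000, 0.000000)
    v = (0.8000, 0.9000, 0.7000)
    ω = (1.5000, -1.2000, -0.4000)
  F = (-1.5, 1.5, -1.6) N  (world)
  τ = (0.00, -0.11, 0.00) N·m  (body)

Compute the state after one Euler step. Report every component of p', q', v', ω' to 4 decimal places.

new position p' = (-2.7680, -1.1640, 2.9280)
v + (F/m)dt = (0.7760, 0.9240, 0.6744)
gyro term ω×Iω = (-0.0240, 0.0300, -0.1800)
(τ − ω×Iω)/I = (0.2400, -0.7000, 1.2000)
new body rate ω' = (1.5096, -1.2280, -0.3520)
q⊗(0,ω) = (-1.0606605, -1.0606605, 1.1313712, -0.5656856)
q + ½dt·q⊗(0,ω), renormalized = (-0.7278, 0.6854, 0.0226, -0.0113)

p' = (-2.7680, -1.1640, 2.9280)
q' = (-0.7278, 0.6854, 0.0226, -0.0113)
v' = (0.7760, 0.9240, 0.6744)
ω' = (1.5096, -1.2280, -0.3520)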